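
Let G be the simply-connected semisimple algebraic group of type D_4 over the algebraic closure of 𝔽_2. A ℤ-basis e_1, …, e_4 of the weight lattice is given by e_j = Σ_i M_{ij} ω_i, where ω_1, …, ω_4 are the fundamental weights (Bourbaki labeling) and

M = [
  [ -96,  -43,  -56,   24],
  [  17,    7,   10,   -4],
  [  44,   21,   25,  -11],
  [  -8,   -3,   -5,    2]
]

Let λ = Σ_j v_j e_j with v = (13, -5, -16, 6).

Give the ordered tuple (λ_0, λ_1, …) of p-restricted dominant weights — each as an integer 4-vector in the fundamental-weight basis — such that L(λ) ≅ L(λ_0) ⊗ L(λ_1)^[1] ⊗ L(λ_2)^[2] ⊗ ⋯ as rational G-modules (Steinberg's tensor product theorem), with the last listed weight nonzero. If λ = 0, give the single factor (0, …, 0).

((1, 0, 1, 1), (1, 1, 0, 1), (1, 0, 0, 0))

In the fundamental-weight basis, λ has coordinates c = M·v (v = (13, -5, -16, 6)):
  c_1 = (-96)·(13) + (-43)·(-5) + (-56)·(-16) + 24·6 = 7
  c_2 = 17·13 + (7)·(-5) + (10)·(-16) + (-4)·(6) = 2
  c_3 = 44·13 + (21)·(-5) + (25)·(-16) + (-11)·(6) = 1
  c_4 = (-8)·(13) + (-3)·(-5) + (-5)·(-16) + 2·6 = 3
Base-2 expansion of each c_i:
  c_1 = 7 = 1·2^0 + 1·2^1 + 1·2^2
  c_2 = 2 = 0·2^0 + 1·2^1
  c_3 = 1 = 1·2^0
  c_4 = 3 = 1·2^0 + 1·2^1
p-restricted factor λ_0 = (1, 0, 1, 1)
p-restricted factor λ_1 = (1, 1, 0, 1)
p-restricted factor λ_2 = (1, 0, 0, 0)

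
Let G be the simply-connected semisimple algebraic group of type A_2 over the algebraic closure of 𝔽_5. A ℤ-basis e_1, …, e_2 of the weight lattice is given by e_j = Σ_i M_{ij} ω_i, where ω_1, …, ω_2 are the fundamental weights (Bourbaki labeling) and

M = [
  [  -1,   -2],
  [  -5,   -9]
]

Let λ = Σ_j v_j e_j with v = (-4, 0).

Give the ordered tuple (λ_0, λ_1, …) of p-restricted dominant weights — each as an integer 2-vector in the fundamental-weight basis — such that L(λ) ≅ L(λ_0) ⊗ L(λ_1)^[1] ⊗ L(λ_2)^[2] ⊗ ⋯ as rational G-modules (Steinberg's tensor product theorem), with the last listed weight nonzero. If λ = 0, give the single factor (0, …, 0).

Change of basis e → ω: c = M·v where v = (-4, 0):
  c_1 = -1*-4 + -2*0 = 4
  c_2 = -5*-4 + -9*0 = 20
Base-5 expansion of each c_i:
  c_1 = 4 = 4·5^0
  c_2 = 20 = 0·5^0 + 4·5^1
Factor λ_0 = (4, 0)
Factor λ_1 = (0, 4)

((4, 0), (0, 4))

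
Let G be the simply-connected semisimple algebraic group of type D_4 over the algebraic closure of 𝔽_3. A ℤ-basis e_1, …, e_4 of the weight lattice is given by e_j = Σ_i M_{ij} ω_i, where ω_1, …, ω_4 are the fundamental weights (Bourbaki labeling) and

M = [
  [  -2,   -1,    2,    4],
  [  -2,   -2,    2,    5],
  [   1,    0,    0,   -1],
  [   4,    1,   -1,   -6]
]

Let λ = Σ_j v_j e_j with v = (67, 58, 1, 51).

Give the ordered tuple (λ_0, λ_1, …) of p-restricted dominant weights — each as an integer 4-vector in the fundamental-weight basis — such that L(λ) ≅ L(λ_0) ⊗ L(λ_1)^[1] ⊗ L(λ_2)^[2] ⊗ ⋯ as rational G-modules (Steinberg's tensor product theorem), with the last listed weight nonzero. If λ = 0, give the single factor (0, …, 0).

Compute c_i = Σ_j M_{ij} v_j with v = (67, 58, 1, 51):
  c_1 = (-2)·(67) + (-1)·(58) + (2)·(1) + (4)·(51) = 14
  c_2 = (-2)·(67) + (-2)·(58) + (2)·(1) + (5)·(51) = 7
  c_3 = (1)·(67) + (0)·(58) + (0)·(1) + (-1)·(51) = 16
  c_4 = (4)·(67) + (1)·(58) + (-1)·(1) + (-6)·(51) = 19
Base-3 expansion of each c_i:
  c_1 = 14 = 2·3^0 + 1·3^1 + 1·3^2
  c_2 = 7 = 1·3^0 + 2·3^1
  c_3 = 16 = 1·3^0 + 2·3^1 + 1·3^2
  c_4 = 19 = 1·3^0 + 0·3^1 + 2·3^2
λ_0 = (2, 1, 1, 1)
λ_1 = (1, 2, 2, 0)
λ_2 = (1, 0, 1, 2)

((2, 1, 1, 1), (1, 2, 2, 0), (1, 0, 1, 2))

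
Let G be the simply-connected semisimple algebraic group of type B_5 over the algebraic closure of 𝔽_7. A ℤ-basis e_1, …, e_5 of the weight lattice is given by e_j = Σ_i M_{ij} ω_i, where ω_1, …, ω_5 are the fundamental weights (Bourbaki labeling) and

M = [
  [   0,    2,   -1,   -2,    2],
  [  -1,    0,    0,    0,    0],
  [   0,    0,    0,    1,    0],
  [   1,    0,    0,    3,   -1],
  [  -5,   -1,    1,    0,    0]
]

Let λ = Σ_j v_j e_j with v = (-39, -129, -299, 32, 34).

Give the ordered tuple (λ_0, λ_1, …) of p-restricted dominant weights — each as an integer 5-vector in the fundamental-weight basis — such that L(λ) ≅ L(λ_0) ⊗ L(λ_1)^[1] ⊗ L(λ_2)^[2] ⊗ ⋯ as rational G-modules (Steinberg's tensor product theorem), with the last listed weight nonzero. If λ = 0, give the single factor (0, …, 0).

ω-coordinates c = M·v, v = (-39, -129, -299, 32, 34):
  c_1 = (0)·(-39) + (2)·(-129) + (-1)·(-299) + (-2)·(32) + 2·34 = 45
  c_2 = (-1)·(-39) + (0)·(-129) + (0)·(-299) + 0·32 + 0·34 = 39
  c_3 = (0)·(-39) + (0)·(-129) + (0)·(-299) + 1·32 + 0·34 = 32
  c_4 = (1)·(-39) + (0)·(-129) + (0)·(-299) + 3·32 + (-1)·(34) = 23
  c_5 = (-5)·(-39) + (-1)·(-129) + (1)·(-299) + 0·32 + 0·34 = 25
Expand coordinatewise in base 7:
  c_1 = 45 = 3·7^0 + 6·7^1
  c_2 = 39 = 4·7^0 + 5·7^1
  c_3 = 32 = 4·7^0 + 4·7^1
  c_4 = 23 = 2·7^0 + 3·7^1
  c_5 = 25 = 4·7^0 + 3·7^1
Factor λ_0 = (3, 4, 4, 2, 4)
Factor λ_1 = (6, 5, 4, 3, 3)

((3, 4, 4, 2, 4), (6, 5, 4, 3, 3))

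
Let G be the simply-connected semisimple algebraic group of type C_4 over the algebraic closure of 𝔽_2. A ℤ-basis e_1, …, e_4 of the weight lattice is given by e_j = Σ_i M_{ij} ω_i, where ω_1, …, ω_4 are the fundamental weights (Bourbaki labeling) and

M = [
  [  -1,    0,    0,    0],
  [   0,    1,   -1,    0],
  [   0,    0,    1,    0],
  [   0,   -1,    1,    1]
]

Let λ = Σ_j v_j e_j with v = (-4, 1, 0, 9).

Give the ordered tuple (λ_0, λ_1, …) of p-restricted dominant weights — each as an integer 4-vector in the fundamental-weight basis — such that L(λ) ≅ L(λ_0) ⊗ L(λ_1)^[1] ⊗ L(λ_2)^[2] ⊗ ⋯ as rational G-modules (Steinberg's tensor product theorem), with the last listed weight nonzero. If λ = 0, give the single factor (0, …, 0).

Converting to the ω-basis (c_i = row i of M dotted with v = (-4, 1, 0, 9)):
  c_1 = -1*-4 + 0*1 + 0*0 + 0*9 = 4
  c_2 = 0*-4 + 1*1 + -1*0 + 0*9 = 1
  c_3 = 0*-4 + 0*1 + 1*0 + 0*9 = 0
  c_4 = 0*-4 + -1*1 + 1*0 + 1*9 = 8
Base-2 expansion of each c_i:
  c_1 = 4 = 0·2^0 + 0·2^1 + 1·2^2
  c_2 = 1 = 1·2^0
  c_3 = 0
  c_4 = 8 = 0·2^0 + 0·2^1 + 0·2^2 + 1·2^3
p-restricted factor λ_0 = (0, 1, 0, 0)
p-restricted factor λ_1 = (0, 0, 0, 0)
p-restricted factor λ_2 = (1, 0, 0, 0)
p-restricted factor λ_3 = (0, 0, 0, 1)

((0, 1, 0, 0), (0, 0, 0, 0), (1, 0, 0, 0), (0, 0, 0, 1))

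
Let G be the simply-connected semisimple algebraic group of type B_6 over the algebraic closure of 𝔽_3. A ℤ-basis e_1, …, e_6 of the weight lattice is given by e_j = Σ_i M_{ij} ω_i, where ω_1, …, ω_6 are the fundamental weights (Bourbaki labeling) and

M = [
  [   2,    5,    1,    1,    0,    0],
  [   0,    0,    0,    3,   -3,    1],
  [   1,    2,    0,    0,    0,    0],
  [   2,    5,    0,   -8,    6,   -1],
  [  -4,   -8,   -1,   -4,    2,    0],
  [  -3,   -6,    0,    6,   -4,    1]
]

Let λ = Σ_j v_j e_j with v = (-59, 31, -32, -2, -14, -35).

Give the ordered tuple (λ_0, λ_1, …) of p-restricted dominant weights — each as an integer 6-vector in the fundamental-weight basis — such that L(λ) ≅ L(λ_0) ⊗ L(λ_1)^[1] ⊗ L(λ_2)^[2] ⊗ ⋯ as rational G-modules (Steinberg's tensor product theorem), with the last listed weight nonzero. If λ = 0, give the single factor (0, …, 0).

Compute c_i = Σ_j M_{ij} v_j with v = (-59, 31, -32, -2, -14, -35):
  c_1 = (2)·(-59) + 5·31 + (1)·(-32) + (1)·(-2) + (0)·(-14) + (0)·(-35) = 3
  c_2 = (0)·(-59) + 0·31 + (0)·(-32) + (3)·(-2) + (-3)·(-14) + (1)·(-35) = 1
  c_3 = (1)·(-59) + 2·31 + (0)·(-32) + (0)·(-2) + (0)·(-14) + (0)·(-35) = 3
  c_4 = (2)·(-59) + 5·31 + (0)·(-32) + (-8)·(-2) + (6)·(-14) + (-1)·(-35) = 4
  c_5 = (-4)·(-59) + (-8)·(31) + (-1)·(-32) + (-4)·(-2) + (2)·(-14) + (0)·(-35) = 0
  c_6 = (-3)·(-59) + (-6)·(31) + (0)·(-32) + (6)·(-2) + (-4)·(-14) + (1)·(-35) = 0
Writing each c_i in base p = 3:
  c_1 = 3 = 0·3^0 + 1·3^1
  c_2 = 1 = 1·3^0
  c_3 = 3 = 0·3^0 + 1·3^1
  c_4 = 4 = 1·3^0 + 1·3^1
  c_5 = 0
  c_6 = 0
Factor λ_0 = (0, 1, 0, 1, 0, 0)
Factor λ_1 = (1, 0, 1, 1, 0, 0)

((0, 1, 0, 1, 0, 0), (1, 0, 1, 1, 0, 0))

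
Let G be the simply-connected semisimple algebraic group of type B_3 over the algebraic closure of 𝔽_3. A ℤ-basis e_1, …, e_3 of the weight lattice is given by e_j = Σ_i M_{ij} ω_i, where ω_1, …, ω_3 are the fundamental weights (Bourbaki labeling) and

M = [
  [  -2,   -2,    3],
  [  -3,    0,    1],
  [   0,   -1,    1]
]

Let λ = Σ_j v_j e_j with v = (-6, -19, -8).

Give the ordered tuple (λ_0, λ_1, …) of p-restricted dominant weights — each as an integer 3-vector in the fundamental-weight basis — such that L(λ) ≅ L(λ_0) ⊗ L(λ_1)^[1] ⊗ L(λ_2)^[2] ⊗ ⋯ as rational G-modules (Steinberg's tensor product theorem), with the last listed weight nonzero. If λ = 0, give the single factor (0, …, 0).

((2, 1, 2), (2, 0, 0), (2, 1, 1))

Converting to the ω-basis (c_i = row i of M dotted with v = (-6, -19, -8)):
  c_1 = -2*-6 + -2*-19 + 3*-8 = 26
  c_2 = -3*-6 + 0*-19 + 1*-8 = 10
  c_3 = 0*-6 + -1*-19 + 1*-8 = 11
Expand coordinatewise in base 3:
  c_1 = 26 = 2·3^0 + 2·3^1 + 2·3^2
  c_2 = 10 = 1·3^0 + 0·3^1 + 1·3^2
  c_3 = 11 = 2·3^0 + 0·3^1 + 1·3^2
p-restricted factor λ_0 = (2, 1, 2)
p-restricted factor λ_1 = (2, 0, 0)
p-restricted factor λ_2 = (2, 1, 1)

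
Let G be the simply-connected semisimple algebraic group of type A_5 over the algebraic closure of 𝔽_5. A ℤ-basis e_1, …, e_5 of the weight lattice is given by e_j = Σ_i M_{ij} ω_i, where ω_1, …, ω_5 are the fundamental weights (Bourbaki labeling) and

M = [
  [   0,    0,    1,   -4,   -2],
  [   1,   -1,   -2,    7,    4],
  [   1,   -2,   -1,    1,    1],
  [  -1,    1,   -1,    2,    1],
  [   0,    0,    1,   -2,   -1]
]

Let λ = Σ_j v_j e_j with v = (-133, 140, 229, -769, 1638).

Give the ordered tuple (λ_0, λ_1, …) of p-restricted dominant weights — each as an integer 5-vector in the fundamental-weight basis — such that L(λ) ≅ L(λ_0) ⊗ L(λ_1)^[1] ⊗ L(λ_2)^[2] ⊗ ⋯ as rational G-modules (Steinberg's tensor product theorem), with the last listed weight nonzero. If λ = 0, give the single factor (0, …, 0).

((4, 3, 2, 4, 4), (0, 2, 0, 3, 0), (1, 2, 4, 0, 0), (0, 3, 1, 1, 1))

Converting to the ω-basis (c_i = row i of M dotted with v = (-133, 140, 229, -769, 1638)):
  c_1 = (0)·(-133) + (0)·(140) + (1)·(229) + (-4)·(-769) + (-2)·(1638) = 29
  c_2 = (1)·(-133) + (-1)·(140) + (-2)·(229) + (7)·(-769) + (4)·(1638) = 438
  c_3 = (1)·(-133) + (-2)·(140) + (-1)·(229) + (1)·(-769) + (1)·(1638) = 227
  c_4 = (-1)·(-133) + (1)·(140) + (-1)·(229) + (2)·(-769) + (1)·(1638) = 144
  c_5 = (0)·(-133) + (0)·(140) + (1)·(229) + (-2)·(-769) + (-1)·(1638) = 129
Expand coordinatewise in base 5:
  c_1 = 29 = 4·5^0 + 0·5^1 + 1·5^2
  c_2 = 438 = 3·5^0 + 2·5^1 + 2·5^2 + 3·5^3
  c_3 = 227 = 2·5^0 + 0·5^1 + 4·5^2 + 1·5^3
  c_4 = 144 = 4·5^0 + 3·5^1 + 0·5^2 + 1·5^3
  c_5 = 129 = 4·5^0 + 0·5^1 + 0·5^2 + 1·5^3
λ_0 = (4, 3, 2, 4, 4)
λ_1 = (0, 2, 0, 3, 0)
λ_2 = (1, 2, 4, 0, 0)
λ_3 = (0, 3, 1, 1, 1)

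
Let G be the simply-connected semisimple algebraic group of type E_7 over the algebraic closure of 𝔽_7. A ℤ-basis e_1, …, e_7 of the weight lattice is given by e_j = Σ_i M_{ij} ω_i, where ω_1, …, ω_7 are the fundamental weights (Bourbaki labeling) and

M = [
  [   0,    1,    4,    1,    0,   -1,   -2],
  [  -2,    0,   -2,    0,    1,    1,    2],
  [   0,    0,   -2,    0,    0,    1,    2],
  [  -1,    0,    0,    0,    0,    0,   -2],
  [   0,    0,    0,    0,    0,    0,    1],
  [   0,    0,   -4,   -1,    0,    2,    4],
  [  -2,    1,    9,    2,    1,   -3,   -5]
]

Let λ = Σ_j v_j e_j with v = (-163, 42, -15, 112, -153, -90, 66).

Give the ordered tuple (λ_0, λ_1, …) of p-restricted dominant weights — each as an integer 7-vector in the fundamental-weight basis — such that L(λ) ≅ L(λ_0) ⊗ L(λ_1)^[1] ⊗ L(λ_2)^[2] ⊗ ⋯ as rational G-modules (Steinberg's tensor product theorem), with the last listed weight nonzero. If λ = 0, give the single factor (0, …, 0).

In the fundamental-weight basis, λ has coordinates c = M·v (v = (-163, 42, -15, 112, -153, -90, 66)):
  c_1 = (0)·(-163) + (1)·(42) + (4)·(-15) + (1)·(112) + (0)·(-153) + (-1)·(-90) + (-2)·(66) = 52
  c_2 = (-2)·(-163) + (0)·(42) + (-2)·(-15) + (0)·(112) + (1)·(-153) + (1)·(-90) + (2)·(66) = 245
  c_3 = (0)·(-163) + (0)·(42) + (-2)·(-15) + (0)·(112) + (0)·(-153) + (1)·(-90) + (2)·(66) = 72
  c_4 = (-1)·(-163) + (0)·(42) + (0)·(-15) + (0)·(112) + (0)·(-153) + (0)·(-90) + (-2)·(66) = 31
  c_5 = (0)·(-163) + (0)·(42) + (0)·(-15) + (0)·(112) + (0)·(-153) + (0)·(-90) + (1)·(66) = 66
  c_6 = (0)·(-163) + (0)·(42) + (-4)·(-15) + (-1)·(112) + (0)·(-153) + (2)·(-90) + (4)·(66) = 32
  c_7 = (-2)·(-163) + (1)·(42) + (9)·(-15) + (2)·(112) + (1)·(-153) + (-3)·(-90) + (-5)·(66) = 244
Expand coordinatewise in base 7:
  c_1 = 52 = 3·7^0 + 0·7^1 + 1·7^2
  c_2 = 245 = 0·7^0 + 0·7^1 + 5·7^2
  c_3 = 72 = 2·7^0 + 3·7^1 + 1·7^2
  c_4 = 31 = 3·7^0 + 4·7^1
  c_5 = 66 = 3·7^0 + 2·7^1 + 1·7^2
  c_6 = 32 = 4·7^0 + 4·7^1
  c_7 = 244 = 6·7^0 + 6·7^1 + 4·7^2
Factor λ_0 = (3, 0, 2, 3, 3, 4, 6)
Factor λ_1 = (0, 0, 3, 4, 2, 4, 6)
Factor λ_2 = (1, 5, 1, 0, 1, 0, 4)

((3, 0, 2, 3, 3, 4, 6), (0, 0, 3, 4, 2, 4, 6), (1, 5, 1, 0, 1, 0, 4))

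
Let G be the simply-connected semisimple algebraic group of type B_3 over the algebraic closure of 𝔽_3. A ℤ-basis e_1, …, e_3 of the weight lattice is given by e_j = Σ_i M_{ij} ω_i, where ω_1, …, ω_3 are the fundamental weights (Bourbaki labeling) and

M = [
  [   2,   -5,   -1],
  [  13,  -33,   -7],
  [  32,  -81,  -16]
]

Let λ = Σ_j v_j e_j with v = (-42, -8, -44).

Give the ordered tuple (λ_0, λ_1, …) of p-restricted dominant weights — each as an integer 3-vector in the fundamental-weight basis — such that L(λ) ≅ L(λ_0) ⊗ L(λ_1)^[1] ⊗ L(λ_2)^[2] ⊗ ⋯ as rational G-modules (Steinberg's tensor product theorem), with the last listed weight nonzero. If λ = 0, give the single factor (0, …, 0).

In the fundamental-weight basis, λ has coordinates c = M·v (v = (-42, -8, -44)):
  c_1 = (2)·(-42) + (-5)·(-8) + (-1)·(-44) = 0
  c_2 = (13)·(-42) + (-33)·(-8) + (-7)·(-44) = 26
  c_3 = (32)·(-42) + (-81)·(-8) + (-16)·(-44) = 8
p = 3; digits c_i = Σ_j d_{ij}·3^j, 0 ≤ d_{ij} < 3:
  c_1 = 0
  c_2 = 26 = 2·3^0 + 2·3^1 + 2·3^2
  c_3 = 8 = 2·3^0 + 2·3^1
λ_0 = (0, 2, 2)
λ_1 = (0, 2, 2)
λ_2 = (0, 2, 0)

((0, 2, 2), (0, 2, 2), (0, 2, 0))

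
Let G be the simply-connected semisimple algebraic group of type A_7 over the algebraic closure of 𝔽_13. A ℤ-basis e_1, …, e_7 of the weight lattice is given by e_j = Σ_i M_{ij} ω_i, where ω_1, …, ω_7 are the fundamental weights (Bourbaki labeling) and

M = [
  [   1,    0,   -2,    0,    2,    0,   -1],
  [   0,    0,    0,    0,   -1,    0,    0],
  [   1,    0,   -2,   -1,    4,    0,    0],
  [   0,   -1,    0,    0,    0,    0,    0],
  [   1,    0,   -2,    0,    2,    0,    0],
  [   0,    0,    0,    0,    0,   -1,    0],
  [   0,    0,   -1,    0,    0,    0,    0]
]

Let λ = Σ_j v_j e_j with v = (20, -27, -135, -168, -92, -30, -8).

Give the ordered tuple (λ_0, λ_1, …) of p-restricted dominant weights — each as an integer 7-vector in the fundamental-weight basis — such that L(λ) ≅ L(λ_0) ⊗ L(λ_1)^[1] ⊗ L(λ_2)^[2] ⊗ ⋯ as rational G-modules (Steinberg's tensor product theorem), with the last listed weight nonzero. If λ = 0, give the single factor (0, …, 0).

ω-coordinates c = M·v, v = (20, -27, -135, -168, -92, -30, -8):
  c_1 = 1*20 + 0*-27 + -2*-135 + 0*-168 + 2*-92 + 0*-30 + -1*-8 = 114
  c_2 = 0*20 + 0*-27 + 0*-135 + 0*-168 + -1*-92 + 0*-30 + 0*-8 = 92
  c_3 = 1*20 + 0*-27 + -2*-135 + -1*-168 + 4*-92 + 0*-30 + 0*-8 = 90
  c_4 = 0*20 + -1*-27 + 0*-135 + 0*-168 + 0*-92 + 0*-30 + 0*-8 = 27
  c_5 = 1*20 + 0*-27 + -2*-135 + 0*-168 + 2*-92 + 0*-30 + 0*-8 = 106
  c_6 = 0*20 + 0*-27 + 0*-135 + 0*-168 + 0*-92 + -1*-30 + 0*-8 = 30
  c_7 = 0*20 + 0*-27 + -1*-135 + 0*-168 + 0*-92 + 0*-30 + 0*-8 = 135
p = 13; digits c_i = Σ_j d_{ij}·13^j, 0 ≤ d_{ij} < 13:
  c_1 = 114 = 10·13^0 + 8·13^1
  c_2 = 92 = 1·13^0 + 7·13^1
  c_3 = 90 = 12·13^0 + 6·13^1
  c_4 = 27 = 1·13^0 + 2·13^1
  c_5 = 106 = 2·13^0 + 8·13^1
  c_6 = 30 = 4·13^0 + 2·13^1
  c_7 = 135 = 5·13^0 + 10·13^1
Factor λ_0 = (10, 1, 12, 1, 2, 4, 5)
Factor λ_1 = (8, 7, 6, 2, 8, 2, 10)

((10, 1, 12, 1, 2, 4, 5), (8, 7, 6, 2, 8, 2, 10))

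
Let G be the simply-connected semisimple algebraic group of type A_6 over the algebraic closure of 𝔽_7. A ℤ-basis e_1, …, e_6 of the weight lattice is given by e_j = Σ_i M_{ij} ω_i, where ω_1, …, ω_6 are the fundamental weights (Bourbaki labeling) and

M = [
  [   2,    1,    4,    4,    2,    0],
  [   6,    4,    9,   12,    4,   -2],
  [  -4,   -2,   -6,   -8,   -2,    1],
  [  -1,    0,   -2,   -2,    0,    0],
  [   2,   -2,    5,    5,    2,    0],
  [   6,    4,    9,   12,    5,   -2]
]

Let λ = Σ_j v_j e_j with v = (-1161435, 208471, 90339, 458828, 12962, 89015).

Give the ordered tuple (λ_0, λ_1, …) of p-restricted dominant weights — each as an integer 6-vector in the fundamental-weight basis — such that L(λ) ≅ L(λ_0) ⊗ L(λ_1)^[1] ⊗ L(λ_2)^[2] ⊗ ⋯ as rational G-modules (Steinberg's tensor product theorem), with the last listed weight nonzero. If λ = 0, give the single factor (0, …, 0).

((1, 0, 5, 3, 6, 5), (0, 2, 6, 5, 6, 5), (3, 2, 6, 6, 0, 0), (0, 1, 6, 1, 2, 4), (3, 3, 4, 5, 6, 1), (6, 3, 4, 3, 1, 4))

In the fundamental-weight basis, λ has coordinates c = M·v (v = (-1161435, 208471, 90339, 458828, 12962, 89015)):
  c_1 = (2)·(-1161435) + (1)·(208471) + (4)·(90339) + (4)·(458828) + (2)·(12962) + (0)·(89015) = 108193
  c_2 = (6)·(-1161435) + (4)·(208471) + (9)·(90339) + (12)·(458828) + (4)·(12962) + (-2)·(89015) = 58079
  c_3 = (-4)·(-1161435) + (-2)·(208471) + (-6)·(90339) + (-8)·(458828) + (-2)·(12962) + (1)·(89015) = 79231
  c_4 = (-1)·(-1161435) + (0)·(208471) + (-2)·(90339) + (-2)·(458828) + (0)·(12962) + (0)·(89015) = 63101
  c_5 = (2)·(-1161435) + (-2)·(208471) + (5)·(90339) + (5)·(458828) + (2)·(12962) + (0)·(89015) = 31947
  c_6 = (6)·(-1161435) + (4)·(208471) + (9)·(90339) + (12)·(458828) + (5)·(12962) + (-2)·(89015) = 71041
Base-7 expansion of each c_i:
  c_1 = 108193 = 1·7^0 + 0·7^1 + 3·7^2 + 0·7^3 + 3·7^4 + 6·7^5
  c_2 = 58079 = 0·7^0 + 2·7^1 + 2·7^2 + 1·7^3 + 3·7^4 + 3·7^5
  c_3 = 79231 = 5·7^0 + 6·7^1 + 6·7^2 + 6·7^3 + 4·7^4 + 4·7^5
  c_4 = 63101 = 3·7^0 + 5·7^1 + 6·7^2 + 1·7^3 + 5·7^4 + 3·7^5
  c_5 = 31947 = 6·7^0 + 6·7^1 + 0·7^2 + 2·7^3 + 6·7^4 + 1·7^5
  c_6 = 71041 = 5·7^0 + 5·7^1 + 0·7^2 + 4·7^3 + 1·7^4 + 4·7^5
λ_0 = (1, 0, 5, 3, 6, 5)
λ_1 = (0, 2, 6, 5, 6, 5)
λ_2 = (3, 2, 6, 6, 0, 0)
λ_3 = (0, 1, 6, 1, 2, 4)
λ_4 = (3, 3, 4, 5, 6, 1)
λ_5 = (6, 3, 4, 3, 1, 4)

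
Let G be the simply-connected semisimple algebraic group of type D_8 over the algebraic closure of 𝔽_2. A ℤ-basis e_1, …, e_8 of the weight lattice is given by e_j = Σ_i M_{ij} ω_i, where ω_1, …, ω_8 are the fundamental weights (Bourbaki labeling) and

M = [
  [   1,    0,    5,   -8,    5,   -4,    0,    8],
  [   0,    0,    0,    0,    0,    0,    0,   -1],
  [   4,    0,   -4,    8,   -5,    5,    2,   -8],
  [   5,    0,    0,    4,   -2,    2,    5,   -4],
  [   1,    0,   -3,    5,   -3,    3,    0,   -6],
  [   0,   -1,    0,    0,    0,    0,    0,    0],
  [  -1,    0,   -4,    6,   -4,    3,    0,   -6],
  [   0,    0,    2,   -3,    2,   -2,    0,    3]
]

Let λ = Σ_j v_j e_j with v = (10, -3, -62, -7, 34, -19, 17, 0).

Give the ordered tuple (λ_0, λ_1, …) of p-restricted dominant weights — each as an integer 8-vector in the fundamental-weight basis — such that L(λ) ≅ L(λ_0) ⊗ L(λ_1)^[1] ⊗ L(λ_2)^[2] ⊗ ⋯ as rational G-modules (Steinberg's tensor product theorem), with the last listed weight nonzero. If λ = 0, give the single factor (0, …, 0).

Converting to the ω-basis (c_i = row i of M dotted with v = (10, -3, -62, -7, 34, -19, 17, 0)):
  c_1 = 1*10 + 0*-3 + 5*-62 + -8*-7 + 5*34 + -4*-19 + 0*17 + 8*0 = 2
  c_2 = 0*10 + 0*-3 + 0*-62 + 0*-7 + 0*34 + 0*-19 + 0*17 + -1*0 = 0
  c_3 = 4*10 + 0*-3 + -4*-62 + 8*-7 + -5*34 + 5*-19 + 2*17 + -8*0 = 1
  c_4 = 5*10 + 0*-3 + 0*-62 + 4*-7 + -2*34 + 2*-19 + 5*17 + -4*0 = 1
  c_5 = 1*10 + 0*-3 + -3*-62 + 5*-7 + -3*34 + 3*-19 + 0*17 + -6*0 = 2
  c_6 = 0*10 + -1*-3 + 0*-62 + 0*-7 + 0*34 + 0*-19 + 0*17 + 0*0 = 3
  c_7 = -1*10 + 0*-3 + -4*-62 + 6*-7 + -4*34 + 3*-19 + 0*17 + -6*0 = 3
  c_8 = 0*10 + 0*-3 + 2*-62 + -3*-7 + 2*34 + -2*-19 + 0*17 + 3*0 = 3
Base-2 expansion of each c_i:
  c_1 = 2 = 0·2^0 + 1·2^1
  c_2 = 0
  c_3 = 1 = 1·2^0
  c_4 = 1 = 1·2^0
  c_5 = 2 = 0·2^0 + 1·2^1
  c_6 = 3 = 1·2^0 + 1·2^1
  c_7 = 3 = 1·2^0 + 1·2^1
  c_8 = 3 = 1·2^0 + 1·2^1
λ_0 = (0, 0, 1, 1, 0, 1, 1, 1)
λ_1 = (1, 0, 0, 0, 1, 1, 1, 1)

((0, 0, 1, 1, 0, 1, 1, 1), (1, 0, 0, 0, 1, 1, 1, 1))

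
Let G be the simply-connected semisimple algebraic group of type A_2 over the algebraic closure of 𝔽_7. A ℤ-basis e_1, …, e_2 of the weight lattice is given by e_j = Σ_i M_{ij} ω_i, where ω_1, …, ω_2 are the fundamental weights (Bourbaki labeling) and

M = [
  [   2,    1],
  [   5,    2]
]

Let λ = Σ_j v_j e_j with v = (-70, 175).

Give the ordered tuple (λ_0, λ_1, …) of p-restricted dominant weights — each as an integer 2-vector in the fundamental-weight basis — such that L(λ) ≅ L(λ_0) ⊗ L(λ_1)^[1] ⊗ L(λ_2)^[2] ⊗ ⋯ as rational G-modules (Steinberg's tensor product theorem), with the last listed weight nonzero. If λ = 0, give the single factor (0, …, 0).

((0, 0), (5, 0))

Change of basis e → ω: c = M·v where v = (-70, 175):
  c_1 = (2)·(-70) + (1)·(175) = 35
  c_2 = (5)·(-70) + (2)·(175) = 0
Writing each c_i in base p = 7:
  c_1 = 35 = 0·7^0 + 5·7^1
  c_2 = 0
p-restricted factor λ_0 = (0, 0)
p-restricted factor λ_1 = (5, 0)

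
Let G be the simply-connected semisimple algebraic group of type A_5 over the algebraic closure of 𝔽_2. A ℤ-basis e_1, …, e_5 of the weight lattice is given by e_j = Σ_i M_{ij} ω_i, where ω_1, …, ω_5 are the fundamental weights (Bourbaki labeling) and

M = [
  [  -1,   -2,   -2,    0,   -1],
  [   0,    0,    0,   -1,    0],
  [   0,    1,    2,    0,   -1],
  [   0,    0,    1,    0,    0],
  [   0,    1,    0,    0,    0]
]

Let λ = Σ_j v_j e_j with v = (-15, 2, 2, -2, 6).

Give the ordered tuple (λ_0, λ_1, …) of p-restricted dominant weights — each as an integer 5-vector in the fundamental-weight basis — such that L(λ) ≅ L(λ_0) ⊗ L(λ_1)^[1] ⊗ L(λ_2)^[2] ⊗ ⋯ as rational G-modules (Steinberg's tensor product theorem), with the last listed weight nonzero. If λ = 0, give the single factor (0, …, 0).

((1, 0, 0, 0, 0), (0, 1, 0, 1, 1))

In the fundamental-weight basis, λ has coordinates c = M·v (v = (-15, 2, 2, -2, 6)):
  c_1 = -1*-15 + -2*2 + -2*2 + 0*-2 + -1*6 = 1
  c_2 = 0*-15 + 0*2 + 0*2 + -1*-2 + 0*6 = 2
  c_3 = 0*-15 + 1*2 + 2*2 + 0*-2 + -1*6 = 0
  c_4 = 0*-15 + 0*2 + 1*2 + 0*-2 + 0*6 = 2
  c_5 = 0*-15 + 1*2 + 0*2 + 0*-2 + 0*6 = 2
Base-2 expansion of each c_i:
  c_1 = 1 = 1·2^0
  c_2 = 2 = 0·2^0 + 1·2^1
  c_3 = 0
  c_4 = 2 = 0·2^0 + 1·2^1
  c_5 = 2 = 0·2^0 + 1·2^1
p-restricted factor λ_0 = (1, 0, 0, 0, 0)
p-restricted factor λ_1 = (0, 1, 0, 1, 1)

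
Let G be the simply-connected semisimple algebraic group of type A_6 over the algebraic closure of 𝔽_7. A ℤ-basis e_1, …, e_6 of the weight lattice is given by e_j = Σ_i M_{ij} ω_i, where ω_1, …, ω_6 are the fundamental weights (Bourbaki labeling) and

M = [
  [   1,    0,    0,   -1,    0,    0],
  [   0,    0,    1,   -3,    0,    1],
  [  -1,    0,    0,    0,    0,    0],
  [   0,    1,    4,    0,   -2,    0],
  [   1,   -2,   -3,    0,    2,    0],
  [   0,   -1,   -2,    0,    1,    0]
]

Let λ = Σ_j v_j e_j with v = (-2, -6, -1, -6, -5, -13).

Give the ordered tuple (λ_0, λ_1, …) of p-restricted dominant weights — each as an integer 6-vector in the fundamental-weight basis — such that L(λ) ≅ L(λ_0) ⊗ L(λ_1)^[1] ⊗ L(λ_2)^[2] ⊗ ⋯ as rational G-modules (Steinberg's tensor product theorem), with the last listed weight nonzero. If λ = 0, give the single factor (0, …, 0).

((4, 4, 2, 0, 3, 3),)

ω-coordinates c = M·v, v = (-2, -6, -1, -6, -5, -13):
  c_1 = (1)·(-2) + (0)·(-6) + (0)·(-1) + (-1)·(-6) + (0)·(-5) + (0)·(-13) = 4
  c_2 = (0)·(-2) + (0)·(-6) + (1)·(-1) + (-3)·(-6) + (0)·(-5) + (1)·(-13) = 4
  c_3 = (-1)·(-2) + (0)·(-6) + (0)·(-1) + (0)·(-6) + (0)·(-5) + (0)·(-13) = 2
  c_4 = (0)·(-2) + (1)·(-6) + (4)·(-1) + (0)·(-6) + (-2)·(-5) + (0)·(-13) = 0
  c_5 = (1)·(-2) + (-2)·(-6) + (-3)·(-1) + (0)·(-6) + (2)·(-5) + (0)·(-13) = 3
  c_6 = (0)·(-2) + (-1)·(-6) + (-2)·(-1) + (0)·(-6) + (1)·(-5) + (0)·(-13) = 3
Expand coordinatewise in base 7:
  c_1 = 4 = 4·7^0
  c_2 = 4 = 4·7^0
  c_3 = 2 = 2·7^0
  c_4 = 0
  c_5 = 3 = 3·7^0
  c_6 = 3 = 3·7^0
Factor λ_0 = (4, 4, 2, 0, 3, 3)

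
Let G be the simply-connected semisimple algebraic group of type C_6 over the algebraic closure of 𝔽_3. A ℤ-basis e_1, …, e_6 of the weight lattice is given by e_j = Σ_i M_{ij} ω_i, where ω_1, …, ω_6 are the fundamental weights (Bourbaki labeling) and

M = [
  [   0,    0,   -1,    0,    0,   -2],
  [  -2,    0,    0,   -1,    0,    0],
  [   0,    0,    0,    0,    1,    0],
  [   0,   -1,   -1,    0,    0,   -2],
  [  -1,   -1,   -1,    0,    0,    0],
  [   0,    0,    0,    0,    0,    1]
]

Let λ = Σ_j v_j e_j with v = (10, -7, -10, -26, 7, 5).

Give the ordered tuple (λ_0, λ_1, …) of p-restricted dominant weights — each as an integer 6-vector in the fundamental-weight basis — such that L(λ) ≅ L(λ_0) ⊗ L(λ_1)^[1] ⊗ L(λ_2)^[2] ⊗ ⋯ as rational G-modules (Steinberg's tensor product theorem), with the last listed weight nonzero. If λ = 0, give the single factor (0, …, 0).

((0, 0, 1, 1, 1, 2), (0, 2, 2, 2, 2, 1))

Change of basis e → ω: c = M·v where v = (10, -7, -10, -26, 7, 5):
  c_1 = 0·10 + (0)·(-7) + (-1)·(-10) + (0)·(-26) + 0·7 + (-2)·(5) = 0
  c_2 = (-2)·(10) + (0)·(-7) + (0)·(-10) + (-1)·(-26) + 0·7 + 0·5 = 6
  c_3 = 0·10 + (0)·(-7) + (0)·(-10) + (0)·(-26) + 1·7 + 0·5 = 7
  c_4 = 0·10 + (-1)·(-7) + (-1)·(-10) + (0)·(-26) + 0·7 + (-2)·(5) = 7
  c_5 = (-1)·(10) + (-1)·(-7) + (-1)·(-10) + (0)·(-26) + 0·7 + 0·5 = 7
  c_6 = 0·10 + (0)·(-7) + (0)·(-10) + (0)·(-26) + 0·7 + 1·5 = 5
Base-3 expansion of each c_i:
  c_1 = 0
  c_2 = 6 = 0·3^0 + 2·3^1
  c_3 = 7 = 1·3^0 + 2·3^1
  c_4 = 7 = 1·3^0 + 2·3^1
  c_5 = 7 = 1·3^0 + 2·3^1
  c_6 = 5 = 2·3^0 + 1·3^1
p-restricted factor λ_0 = (0, 0, 1, 1, 1, 2)
p-restricted factor λ_1 = (0, 2, 2, 2, 2, 1)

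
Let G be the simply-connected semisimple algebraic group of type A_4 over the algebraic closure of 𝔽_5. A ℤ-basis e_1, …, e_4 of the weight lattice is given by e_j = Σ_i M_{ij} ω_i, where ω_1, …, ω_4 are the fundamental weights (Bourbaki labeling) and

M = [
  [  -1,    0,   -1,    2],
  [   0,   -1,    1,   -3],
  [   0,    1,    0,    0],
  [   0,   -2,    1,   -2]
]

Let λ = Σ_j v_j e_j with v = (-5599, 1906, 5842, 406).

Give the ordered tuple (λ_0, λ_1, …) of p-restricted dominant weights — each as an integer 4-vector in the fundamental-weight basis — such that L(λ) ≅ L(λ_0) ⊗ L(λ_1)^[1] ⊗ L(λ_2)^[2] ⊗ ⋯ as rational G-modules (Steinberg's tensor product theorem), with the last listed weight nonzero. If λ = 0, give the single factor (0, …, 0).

Converting to the ω-basis (c_i = row i of M dotted with v = (-5599, 1906, 5842, 406)):
  c_1 = (-1)·(-5599) + 0·1906 + (-1)·(5842) + 2·406 = 569
  c_2 = (0)·(-5599) + (-1)·(1906) + 1·5842 + (-3)·(406) = 2718
  c_3 = (0)·(-5599) + 1·1906 + 0·5842 + 0·406 = 1906
  c_4 = (0)·(-5599) + (-2)·(1906) + 1·5842 + (-2)·(406) = 1218
Base-5 expansion of each c_i:
  c_1 = 569 = 4·5^0 + 3·5^1 + 2·5^2 + 4·5^3
  c_2 = 2718 = 3·5^0 + 3·5^1 + 3·5^2 + 1·5^3 + 4·5^4
  c_3 = 1906 = 1·5^0 + 1·5^1 + 1·5^2 + 0·5^3 + 3·5^4
  c_4 = 1218 = 3·5^0 + 3·5^1 + 3·5^2 + 4·5^3 + 1·5^4
Factor λ_0 = (4, 3, 1, 3)
Factor λ_1 = (3, 3, 1, 3)
Factor λ_2 = (2, 3, 1, 3)
Factor λ_3 = (4, 1, 0, 4)
Factor λ_4 = (0, 4, 3, 1)

((4, 3, 1, 3), (3, 3, 1, 3), (2, 3, 1, 3), (4, 1, 0, 4), (0, 4, 3, 1))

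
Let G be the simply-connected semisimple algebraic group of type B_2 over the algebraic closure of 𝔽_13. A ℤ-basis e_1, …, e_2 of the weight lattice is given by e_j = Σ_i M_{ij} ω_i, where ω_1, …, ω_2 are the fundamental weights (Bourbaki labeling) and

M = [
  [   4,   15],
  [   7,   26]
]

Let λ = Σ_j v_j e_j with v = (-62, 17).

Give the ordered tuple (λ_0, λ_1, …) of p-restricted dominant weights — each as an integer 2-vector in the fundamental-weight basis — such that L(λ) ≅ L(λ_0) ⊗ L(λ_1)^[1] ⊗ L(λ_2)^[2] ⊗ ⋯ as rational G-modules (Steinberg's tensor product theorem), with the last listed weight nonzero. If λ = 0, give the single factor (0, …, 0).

In the fundamental-weight basis, λ has coordinates c = M·v (v = (-62, 17)):
  c_1 = (4)·(-62) + (15)·(17) = 7
  c_2 = (7)·(-62) + (26)·(17) = 8
Writing each c_i in base p = 13:
  c_1 = 7 = 7·13^0
  c_2 = 8 = 8·13^0
Factor λ_0 = (7, 8)

((7, 8),)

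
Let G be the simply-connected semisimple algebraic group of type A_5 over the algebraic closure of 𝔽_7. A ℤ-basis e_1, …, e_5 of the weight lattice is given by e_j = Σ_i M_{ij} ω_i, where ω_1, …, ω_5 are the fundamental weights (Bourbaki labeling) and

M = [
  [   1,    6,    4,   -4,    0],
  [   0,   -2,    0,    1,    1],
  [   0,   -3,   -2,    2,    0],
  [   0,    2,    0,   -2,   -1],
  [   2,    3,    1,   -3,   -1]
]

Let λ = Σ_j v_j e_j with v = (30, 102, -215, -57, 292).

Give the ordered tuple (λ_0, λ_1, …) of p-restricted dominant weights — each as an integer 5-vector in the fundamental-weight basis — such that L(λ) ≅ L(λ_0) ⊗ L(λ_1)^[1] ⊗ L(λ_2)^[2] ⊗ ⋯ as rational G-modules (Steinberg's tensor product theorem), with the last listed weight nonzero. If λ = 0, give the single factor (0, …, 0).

((3, 3, 3, 5, 2), (1, 4, 1, 3, 4))

Change of basis e → ω: c = M·v where v = (30, 102, -215, -57, 292):
  c_1 = 1*30 + 6*102 + 4*-215 + -4*-57 + 0*292 = 10
  c_2 = 0*30 + -2*102 + 0*-215 + 1*-57 + 1*292 = 31
  c_3 = 0*30 + -3*102 + -2*-215 + 2*-57 + 0*292 = 10
  c_4 = 0*30 + 2*102 + 0*-215 + -2*-57 + -1*292 = 26
  c_5 = 2*30 + 3*102 + 1*-215 + -3*-57 + -1*292 = 30
p = 7; digits c_i = Σ_j d_{ij}·7^j, 0 ≤ d_{ij} < 7:
  c_1 = 10 = 3·7^0 + 1·7^1
  c_2 = 31 = 3·7^0 + 4·7^1
  c_3 = 10 = 3·7^0 + 1·7^1
  c_4 = 26 = 5·7^0 + 3·7^1
  c_5 = 30 = 2·7^0 + 4·7^1
Factor λ_0 = (3, 3, 3, 5, 2)
Factor λ_1 = (1, 4, 1, 3, 4)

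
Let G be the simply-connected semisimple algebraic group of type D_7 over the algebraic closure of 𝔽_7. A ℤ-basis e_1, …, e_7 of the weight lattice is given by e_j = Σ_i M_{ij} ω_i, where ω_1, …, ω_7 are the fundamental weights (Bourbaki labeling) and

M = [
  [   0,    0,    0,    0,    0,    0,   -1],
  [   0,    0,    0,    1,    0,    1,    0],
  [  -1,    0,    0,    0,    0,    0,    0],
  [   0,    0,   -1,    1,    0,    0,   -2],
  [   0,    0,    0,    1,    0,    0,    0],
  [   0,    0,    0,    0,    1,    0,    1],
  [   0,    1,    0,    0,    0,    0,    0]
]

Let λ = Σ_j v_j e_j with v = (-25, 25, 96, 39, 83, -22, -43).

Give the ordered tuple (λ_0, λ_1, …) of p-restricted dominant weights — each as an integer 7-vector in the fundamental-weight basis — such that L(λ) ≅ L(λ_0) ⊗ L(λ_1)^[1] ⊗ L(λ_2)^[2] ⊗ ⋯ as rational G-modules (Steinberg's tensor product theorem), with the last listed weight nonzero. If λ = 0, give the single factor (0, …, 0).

((1, 3, 4, 1, 4, 5, 4), (6, 2, 3, 4, 5, 5, 3))

ω-coordinates c = M·v, v = (-25, 25, 96, 39, 83, -22, -43):
  c_1 = 0*-25 + 0*25 + 0*96 + 0*39 + 0*83 + 0*-22 + -1*-43 = 43
  c_2 = 0*-25 + 0*25 + 0*96 + 1*39 + 0*83 + 1*-22 + 0*-43 = 17
  c_3 = -1*-25 + 0*25 + 0*96 + 0*39 + 0*83 + 0*-22 + 0*-43 = 25
  c_4 = 0*-25 + 0*25 + -1*96 + 1*39 + 0*83 + 0*-22 + -2*-43 = 29
  c_5 = 0*-25 + 0*25 + 0*96 + 1*39 + 0*83 + 0*-22 + 0*-43 = 39
  c_6 = 0*-25 + 0*25 + 0*96 + 0*39 + 1*83 + 0*-22 + 1*-43 = 40
  c_7 = 0*-25 + 1*25 + 0*96 + 0*39 + 0*83 + 0*-22 + 0*-43 = 25
Writing each c_i in base p = 7:
  c_1 = 43 = 1·7^0 + 6·7^1
  c_2 = 17 = 3·7^0 + 2·7^1
  c_3 = 25 = 4·7^0 + 3·7^1
  c_4 = 29 = 1·7^0 + 4·7^1
  c_5 = 39 = 4·7^0 + 5·7^1
  c_6 = 40 = 5·7^0 + 5·7^1
  c_7 = 25 = 4·7^0 + 3·7^1
p-restricted factor λ_0 = (1, 3, 4, 1, 4, 5, 4)
p-restricted factor λ_1 = (6, 2, 3, 4, 5, 5, 3)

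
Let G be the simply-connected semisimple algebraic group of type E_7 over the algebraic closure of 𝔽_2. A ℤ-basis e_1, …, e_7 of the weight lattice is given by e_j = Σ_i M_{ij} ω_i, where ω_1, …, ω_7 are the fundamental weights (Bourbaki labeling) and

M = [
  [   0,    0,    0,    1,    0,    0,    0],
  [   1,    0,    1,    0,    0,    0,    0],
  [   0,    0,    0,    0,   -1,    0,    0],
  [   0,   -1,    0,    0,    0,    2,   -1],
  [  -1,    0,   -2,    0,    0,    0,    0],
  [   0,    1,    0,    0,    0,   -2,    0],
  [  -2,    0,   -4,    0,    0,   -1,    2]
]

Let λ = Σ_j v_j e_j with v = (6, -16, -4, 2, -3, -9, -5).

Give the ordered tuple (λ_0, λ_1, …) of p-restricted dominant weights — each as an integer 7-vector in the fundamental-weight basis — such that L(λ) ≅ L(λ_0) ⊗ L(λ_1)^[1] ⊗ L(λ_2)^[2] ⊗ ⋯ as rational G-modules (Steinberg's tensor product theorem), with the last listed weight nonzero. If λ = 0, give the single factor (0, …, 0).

In the fundamental-weight basis, λ has coordinates c = M·v (v = (6, -16, -4, 2, -3, -9, -5)):
  c_1 = 0*6 + 0*-16 + 0*-4 + 1*2 + 0*-3 + 0*-9 + 0*-5 = 2
  c_2 = 1*6 + 0*-16 + 1*-4 + 0*2 + 0*-3 + 0*-9 + 0*-5 = 2
  c_3 = 0*6 + 0*-16 + 0*-4 + 0*2 + -1*-3 + 0*-9 + 0*-5 = 3
  c_4 = 0*6 + -1*-16 + 0*-4 + 0*2 + 0*-3 + 2*-9 + -1*-5 = 3
  c_5 = -1*6 + 0*-16 + -2*-4 + 0*2 + 0*-3 + 0*-9 + 0*-5 = 2
  c_6 = 0*6 + 1*-16 + 0*-4 + 0*2 + 0*-3 + -2*-9 + 0*-5 = 2
  c_7 = -2*6 + 0*-16 + -4*-4 + 0*2 + 0*-3 + -1*-9 + 2*-5 = 3
Base-2 expansion of each c_i:
  c_1 = 2 = 0·2^0 + 1·2^1
  c_2 = 2 = 0·2^0 + 1·2^1
  c_3 = 3 = 1·2^0 + 1·2^1
  c_4 = 3 = 1·2^0 + 1·2^1
  c_5 = 2 = 0·2^0 + 1·2^1
  c_6 = 2 = 0·2^0 + 1·2^1
  c_7 = 3 = 1·2^0 + 1·2^1
p-restricted factor λ_0 = (0, 0, 1, 1, 0, 0, 1)
p-restricted factor λ_1 = (1, 1, 1, 1, 1, 1, 1)

((0, 0, 1, 1, 0, 0, 1), (1, 1, 1, 1, 1, 1, 1))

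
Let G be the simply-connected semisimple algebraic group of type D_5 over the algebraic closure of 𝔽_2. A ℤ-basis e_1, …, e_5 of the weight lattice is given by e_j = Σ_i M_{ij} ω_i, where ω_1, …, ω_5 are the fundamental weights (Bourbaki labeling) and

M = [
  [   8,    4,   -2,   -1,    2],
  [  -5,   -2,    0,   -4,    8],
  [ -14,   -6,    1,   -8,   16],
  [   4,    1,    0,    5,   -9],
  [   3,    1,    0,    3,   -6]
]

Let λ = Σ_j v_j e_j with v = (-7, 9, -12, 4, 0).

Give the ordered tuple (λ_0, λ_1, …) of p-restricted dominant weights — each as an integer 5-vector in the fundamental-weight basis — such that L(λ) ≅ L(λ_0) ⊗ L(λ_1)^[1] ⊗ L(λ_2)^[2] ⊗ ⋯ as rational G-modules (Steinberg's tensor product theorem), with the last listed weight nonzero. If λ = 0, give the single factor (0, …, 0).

((0, 1, 0, 1, 0),)

Converting to the ω-basis (c_i = row i of M dotted with v = (-7, 9, -12, 4, 0)):
  c_1 = (8)·(-7) + 4·9 + (-2)·(-12) + (-1)·(4) + 2·0 = 0
  c_2 = (-5)·(-7) + (-2)·(9) + (0)·(-12) + (-4)·(4) + 8·0 = 1
  c_3 = (-14)·(-7) + (-6)·(9) + (1)·(-12) + (-8)·(4) + 16·0 = 0
  c_4 = (4)·(-7) + 1·9 + (0)·(-12) + 5·4 + (-9)·(0) = 1
  c_5 = (3)·(-7) + 1·9 + (0)·(-12) + 3·4 + (-6)·(0) = 0
p = 2; digits c_i = Σ_j d_{ij}·2^j, 0 ≤ d_{ij} < 2:
  c_1 = 0
  c_2 = 1 = 1·2^0
  c_3 = 0
  c_4 = 1 = 1·2^0
  c_5 = 0
p-restricted factor λ_0 = (0, 1, 0, 1, 0)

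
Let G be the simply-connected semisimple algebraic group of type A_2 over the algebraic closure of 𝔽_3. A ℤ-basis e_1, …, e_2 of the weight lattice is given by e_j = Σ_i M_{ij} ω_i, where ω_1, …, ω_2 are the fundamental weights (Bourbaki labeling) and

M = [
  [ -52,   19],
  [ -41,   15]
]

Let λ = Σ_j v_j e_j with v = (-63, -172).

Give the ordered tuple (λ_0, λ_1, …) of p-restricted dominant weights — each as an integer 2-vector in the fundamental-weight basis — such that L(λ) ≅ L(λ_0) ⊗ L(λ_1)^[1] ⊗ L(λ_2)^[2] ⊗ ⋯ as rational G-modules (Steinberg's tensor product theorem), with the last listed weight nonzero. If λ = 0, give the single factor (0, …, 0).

((2, 0), (2, 1))

In the fundamental-weight basis, λ has coordinates c = M·v (v = (-63, -172)):
  c_1 = (-52)·(-63) + (19)·(-172) = 8
  c_2 = (-41)·(-63) + (15)·(-172) = 3
p = 3; digits c_i = Σ_j d_{ij}·3^j, 0 ≤ d_{ij} < 3:
  c_1 = 8 = 2·3^0 + 2·3^1
  c_2 = 3 = 0·3^0 + 1·3^1
p-restricted factor λ_0 = (2, 0)
p-restricted factor λ_1 = (2, 1)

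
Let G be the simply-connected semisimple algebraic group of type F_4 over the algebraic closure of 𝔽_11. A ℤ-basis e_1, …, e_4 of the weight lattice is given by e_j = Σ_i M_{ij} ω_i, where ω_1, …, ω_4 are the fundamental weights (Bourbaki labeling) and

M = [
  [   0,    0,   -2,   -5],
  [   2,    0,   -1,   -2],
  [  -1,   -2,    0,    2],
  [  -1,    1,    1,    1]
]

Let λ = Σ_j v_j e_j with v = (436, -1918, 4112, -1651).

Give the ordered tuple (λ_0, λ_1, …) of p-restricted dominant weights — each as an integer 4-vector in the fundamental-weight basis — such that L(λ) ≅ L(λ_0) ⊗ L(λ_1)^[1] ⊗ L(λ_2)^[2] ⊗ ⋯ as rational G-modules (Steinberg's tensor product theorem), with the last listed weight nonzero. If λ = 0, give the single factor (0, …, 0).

Converting to the ω-basis (c_i = row i of M dotted with v = (436, -1918, 4112, -1651)):
  c_1 = 0*436 + 0*-1918 + -2*4112 + -5*-1651 = 31
  c_2 = 2*436 + 0*-1918 + -1*4112 + -2*-1651 = 62
  c_3 = -1*436 + -2*-1918 + 0*4112 + 2*-1651 = 98
  c_4 = -1*436 + 1*-1918 + 1*4112 + 1*-1651 = 107
p = 11; digits c_i = Σ_j d_{ij}·11^j, 0 ≤ d_{ij} < 11:
  c_1 = 31 = 9·11^0 + 2·11^1
  c_2 = 62 = 7·11^0 + 5·11^1
  c_3 = 98 = 10·11^0 + 8·11^1
  c_4 = 107 = 8·11^0 + 9·11^1
p-restricted factor λ_0 = (9, 7, 10, 8)
p-restricted factor λ_1 = (2, 5, 8, 9)

((9, 7, 10, 8), (2, 5, 8, 9))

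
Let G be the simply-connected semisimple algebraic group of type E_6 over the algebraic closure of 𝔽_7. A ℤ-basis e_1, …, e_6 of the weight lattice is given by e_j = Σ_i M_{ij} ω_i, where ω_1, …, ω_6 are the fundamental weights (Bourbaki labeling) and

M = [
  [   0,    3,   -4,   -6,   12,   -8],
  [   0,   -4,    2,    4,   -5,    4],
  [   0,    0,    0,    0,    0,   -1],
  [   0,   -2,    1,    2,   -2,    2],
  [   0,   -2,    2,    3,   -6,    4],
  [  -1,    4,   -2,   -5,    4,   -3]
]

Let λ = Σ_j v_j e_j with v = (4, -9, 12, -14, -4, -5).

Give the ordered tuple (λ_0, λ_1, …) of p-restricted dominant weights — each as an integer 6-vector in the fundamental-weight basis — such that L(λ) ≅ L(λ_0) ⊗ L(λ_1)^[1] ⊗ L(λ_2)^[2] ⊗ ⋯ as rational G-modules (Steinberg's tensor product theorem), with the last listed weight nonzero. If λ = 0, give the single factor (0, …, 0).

((1, 4, 5, 0, 4, 5),)

Compute c_i = Σ_j M_{ij} v_j with v = (4, -9, 12, -14, -4, -5):
  c_1 = 0·4 + (3)·(-9) + (-4)·(12) + (-6)·(-14) + (12)·(-4) + (-8)·(-5) = 1
  c_2 = 0·4 + (-4)·(-9) + 2·12 + (4)·(-14) + (-5)·(-4) + (4)·(-5) = 4
  c_3 = 0·4 + (0)·(-9) + 0·12 + (0)·(-14) + (0)·(-4) + (-1)·(-5) = 5
  c_4 = 0·4 + (-2)·(-9) + 1·12 + (2)·(-14) + (-2)·(-4) + (2)·(-5) = 0
  c_5 = 0·4 + (-2)·(-9) + 2·12 + (3)·(-14) + (-6)·(-4) + (4)·(-5) = 4
  c_6 = (-1)·(4) + (4)·(-9) + (-2)·(12) + (-5)·(-14) + (4)·(-4) + (-3)·(-5) = 5
Writing each c_i in base p = 7:
  c_1 = 1 = 1·7^0
  c_2 = 4 = 4·7^0
  c_3 = 5 = 5·7^0
  c_4 = 0
  c_5 = 4 = 4·7^0
  c_6 = 5 = 5·7^0
λ_0 = (1, 4, 5, 0, 4, 5)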